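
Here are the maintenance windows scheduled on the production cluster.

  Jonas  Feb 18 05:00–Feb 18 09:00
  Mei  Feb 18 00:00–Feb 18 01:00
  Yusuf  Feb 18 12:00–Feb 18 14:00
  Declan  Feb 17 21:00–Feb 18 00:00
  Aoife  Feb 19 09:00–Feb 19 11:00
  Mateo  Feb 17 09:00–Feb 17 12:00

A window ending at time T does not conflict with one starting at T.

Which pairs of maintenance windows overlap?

Check each pair: they overlap iff neither finishes before the other starts.
Sorted by start: Mateo, Declan, Mei, Jonas, Yusuf, Aoife.
Declan starts after Mateo ends, so Mateo has no further overlaps.
Mei starts exactly when Declan ends (back-to-back, no overlap), so Declan has no further overlaps.
Jonas starts after Mei ends, so Mei has no further overlaps.
Yusuf starts after Jonas ends, so Jonas has no further overlaps.
Aoife starts after Yusuf ends.

no conflicts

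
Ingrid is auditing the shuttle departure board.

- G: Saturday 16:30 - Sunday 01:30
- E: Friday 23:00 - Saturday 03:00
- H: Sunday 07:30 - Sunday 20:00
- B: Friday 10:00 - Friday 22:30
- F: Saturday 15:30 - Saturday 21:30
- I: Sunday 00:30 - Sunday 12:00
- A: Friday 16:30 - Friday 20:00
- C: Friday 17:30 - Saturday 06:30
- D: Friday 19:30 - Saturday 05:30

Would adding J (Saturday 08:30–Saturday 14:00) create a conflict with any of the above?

No — it doesn't clash with anything

B: ends Friday 22:30 at or before J starts Saturday 08:30 → clear.
A: ends Friday 20:00 at or before J starts Saturday 08:30 → clear.
C: ends Saturday 06:30 at or before J starts Saturday 08:30 → clear.
D: ends Saturday 05:30 at or before J starts Saturday 08:30 → clear.
E: ends Saturday 03:00 at or before J starts Saturday 08:30 → clear.
F: starts Saturday 15:30 at or after J ends Saturday 14:00 → clear.
G: starts Saturday 16:30 at or after J ends Saturday 14:00 → clear.
I: starts Sunday 00:30 at or after J ends Saturday 14:00 → clear.
H: starts Sunday 07:30 at or after J ends Saturday 14:00 → clear.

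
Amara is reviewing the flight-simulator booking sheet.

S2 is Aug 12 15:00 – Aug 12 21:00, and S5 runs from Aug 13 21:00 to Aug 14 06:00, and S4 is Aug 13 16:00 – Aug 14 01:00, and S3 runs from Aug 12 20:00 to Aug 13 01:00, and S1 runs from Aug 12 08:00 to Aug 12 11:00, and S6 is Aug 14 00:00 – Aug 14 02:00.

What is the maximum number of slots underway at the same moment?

Sort all start/end points and keep a running count:
Aug 12 08:00 start S1 → 1
Aug 12 11:00 end S1 → 0
Aug 12 15:00 start S2 → 1
Aug 12 20:00 start S3 → 2
Aug 12 21:00 end S2 → 1
Aug 13 01:00 end S3 → 0
Aug 13 16:00 start S4 → 1
Aug 13 21:00 start S5 → 2
Aug 14 00:00 start S6 → 3
Aug 14 01:00 end S4 → 2
Aug 14 02:00 end S6 → 1
Aug 14 06:00 end S5 → 0
Peak is 3, at Aug 14 00:00 (S4, S5, S6).

3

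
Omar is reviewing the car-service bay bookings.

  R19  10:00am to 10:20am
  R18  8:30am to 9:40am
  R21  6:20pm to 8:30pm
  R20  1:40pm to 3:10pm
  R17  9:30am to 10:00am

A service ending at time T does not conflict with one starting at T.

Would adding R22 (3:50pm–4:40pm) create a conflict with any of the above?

R18: ends 9:40am at or before R22 starts 3:50pm → clear.
R17: ends 10:00am at or before R22 starts 3:50pm → clear.
R19: ends 10:20am at or before R22 starts 3:50pm → clear.
R20: ends 3:10pm at or before R22 starts 3:50pm → clear.
R21: starts 6:20pm at or after R22 ends 4:40pm → clear.

No — it doesn't clash with anything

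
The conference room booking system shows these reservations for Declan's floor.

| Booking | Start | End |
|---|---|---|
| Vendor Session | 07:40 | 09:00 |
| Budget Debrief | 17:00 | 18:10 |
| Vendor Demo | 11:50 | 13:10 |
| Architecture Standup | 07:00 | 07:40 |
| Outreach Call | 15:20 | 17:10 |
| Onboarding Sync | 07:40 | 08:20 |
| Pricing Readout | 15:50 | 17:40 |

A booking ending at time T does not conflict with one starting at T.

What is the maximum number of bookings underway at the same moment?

3

Sort all start/end points and keep a running count:
07:00 start Architecture Standup → 1
07:40 end Architecture Standup → 0
07:40 start Onboarding Sync → 1
07:40 start Vendor Session → 2
08:20 end Onboarding Sync → 1
09:00 end Vendor Session → 0
11:50 start Vendor Demo → 1
13:10 end Vendor Demo → 0
15:20 start Outreach Call → 1
15:50 start Pricing Readout → 2
17:00 start Budget Debrief → 3
17:10 end Outreach Call → 2
17:40 end Pricing Readout → 1
18:10 end Budget Debrief → 0
Peak is 3, at 17:00 (Budget Debrief, Outreach Call, Pricing Readout).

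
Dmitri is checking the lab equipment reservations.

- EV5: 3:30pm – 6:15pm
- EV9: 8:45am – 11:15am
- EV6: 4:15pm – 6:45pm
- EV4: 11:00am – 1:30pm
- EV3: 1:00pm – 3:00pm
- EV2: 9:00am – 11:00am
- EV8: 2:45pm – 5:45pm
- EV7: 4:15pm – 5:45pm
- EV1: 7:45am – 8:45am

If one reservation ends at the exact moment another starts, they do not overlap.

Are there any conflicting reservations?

Check each pair: they overlap iff neither finishes before the other starts.
Sorted by start: EV1, EV9, EV2, EV4, EV3, EV8, EV5, EV6, EV7.
EV9 starts exactly when EV1 ends (back-to-back, no overlap); EV1 is clear from here.
EV2 starts before EV9 ends → EV9 and EV2 overlap.
That's a conflict, so the schedule is not conflict-free.

Yes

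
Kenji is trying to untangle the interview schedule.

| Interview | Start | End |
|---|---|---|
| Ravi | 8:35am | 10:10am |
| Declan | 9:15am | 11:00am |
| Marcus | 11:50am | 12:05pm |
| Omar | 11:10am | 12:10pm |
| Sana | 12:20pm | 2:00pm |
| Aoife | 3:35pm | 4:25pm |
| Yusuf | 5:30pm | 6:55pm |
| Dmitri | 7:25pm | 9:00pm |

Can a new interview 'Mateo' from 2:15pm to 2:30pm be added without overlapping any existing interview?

Yes — the slot is free

Ravi: ends 10:10am at or before Mateo starts 2:15pm → clear.
Declan: ends 11:00am at or before Mateo starts 2:15pm → clear.
Omar: ends 12:10pm at or before Mateo starts 2:15pm → clear.
Marcus: ends 12:05pm at or before Mateo starts 2:15pm → clear.
Sana: ends 2:00pm at or before Mateo starts 2:15pm → clear.
Aoife: starts 3:35pm at or after Mateo ends 2:30pm → clear.
Yusuf: starts 5:30pm at or after Mateo ends 2:30pm → clear.
Dmitri: starts 7:25pm at or after Mateo ends 2:30pm → clear.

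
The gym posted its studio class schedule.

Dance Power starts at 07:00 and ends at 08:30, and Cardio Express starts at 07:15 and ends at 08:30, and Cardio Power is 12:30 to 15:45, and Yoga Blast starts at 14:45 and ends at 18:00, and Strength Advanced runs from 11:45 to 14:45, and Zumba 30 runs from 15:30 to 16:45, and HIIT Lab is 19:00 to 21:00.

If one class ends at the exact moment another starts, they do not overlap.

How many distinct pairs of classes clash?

Sorted by start: Dance Power, Cardio Express, Strength Advanced, Cardio Power, Yoga Blast, Zumba 30, HIIT Lab.
Cardio Express starts before Dance Power ends → Dance Power and Cardio Express overlap.
Strength Advanced starts after Dance Power ends — done with Dance Power.
Strength Advanced starts after Cardio Express ends — done with Cardio Express.
Cardio Power starts before Strength Advanced ends → Strength Advanced and Cardio Power overlap.
Yoga Blast starts exactly when Strength Advanced ends (back-to-back, no overlap) — done with Strength Advanced.
Yoga Blast starts before Cardio Power ends → Cardio Power and Yoga Blast overlap.
Zumba 30 starts before Cardio Power ends → Cardio Power and Zumba 30 overlap.
HIIT Lab starts after Cardio Power ends.
Zumba 30 starts before Yoga Blast ends → Yoga Blast and Zumba 30 overlap.
HIIT Lab starts after Yoga Blast ends.
HIIT Lab starts after Zumba 30 ends.
Overlapping pairs: Cardio Express & Dance Power, Cardio Power & Strength Advanced, Cardio Power & Yoga Blast, Cardio Power & Zumba 30, Yoga Blast & Zumba 30 — 5 in total.

5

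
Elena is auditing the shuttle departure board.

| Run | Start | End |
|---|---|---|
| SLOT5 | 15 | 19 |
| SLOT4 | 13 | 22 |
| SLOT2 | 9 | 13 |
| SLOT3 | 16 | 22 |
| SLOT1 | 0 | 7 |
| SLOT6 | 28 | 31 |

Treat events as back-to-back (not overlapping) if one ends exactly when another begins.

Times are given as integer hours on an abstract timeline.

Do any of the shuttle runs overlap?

Two intervals overlap when each starts before the other ends.
Sorted by start: SLOT1, SLOT2, SLOT4, SLOT5, SLOT3, SLOT6.
SLOT2 starts after SLOT1 ends; SLOT1 is clear from here.
SLOT4 starts exactly when SLOT2 ends (back-to-back, no overlap); SLOT2 is clear from here.
SLOT5 starts before SLOT4 ends → SLOT4 and SLOT5 overlap.
That's a conflict, so the schedule is not conflict-free.

Yes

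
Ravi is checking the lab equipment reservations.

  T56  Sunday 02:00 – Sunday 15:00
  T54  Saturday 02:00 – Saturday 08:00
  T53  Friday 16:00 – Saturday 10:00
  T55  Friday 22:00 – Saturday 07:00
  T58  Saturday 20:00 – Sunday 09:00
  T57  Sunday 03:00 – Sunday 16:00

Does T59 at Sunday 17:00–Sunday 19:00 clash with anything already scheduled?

No — it doesn't clash with anything

T53: ends Saturday 10:00 at or before T59 starts Sunday 17:00 → clear.
T55: ends Saturday 07:00 at or before T59 starts Sunday 17:00 → clear.
T54: ends Saturday 08:00 at or before T59 starts Sunday 17:00 → clear.
T58: ends Sunday 09:00 at or before T59 starts Sunday 17:00 → clear.
T56: ends Sunday 15:00 at or before T59 starts Sunday 17:00 → clear.
T57: ends Sunday 16:00 at or before T59 starts Sunday 17:00 → clear.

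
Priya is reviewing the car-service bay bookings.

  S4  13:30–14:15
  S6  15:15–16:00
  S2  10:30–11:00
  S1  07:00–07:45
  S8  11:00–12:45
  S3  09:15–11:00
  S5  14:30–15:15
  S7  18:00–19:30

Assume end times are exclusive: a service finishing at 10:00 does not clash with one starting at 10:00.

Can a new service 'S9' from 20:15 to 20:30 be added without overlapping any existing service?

S1: ends 07:45 at or before S9 starts 20:15 → clear.
S3: ends 11:00 at or before S9 starts 20:15 → clear.
S2: ends 11:00 at or before S9 starts 20:15 → clear.
S8: ends 12:45 at or before S9 starts 20:15 → clear.
S4: ends 14:15 at or before S9 starts 20:15 → clear.
S5: ends 15:15 at or before S9 starts 20:15 → clear.
S6: ends 16:00 at or before S9 starts 20:15 → clear.
S7: ends 19:30 at or before S9 starts 20:15 → clear.

Yes — the slot is free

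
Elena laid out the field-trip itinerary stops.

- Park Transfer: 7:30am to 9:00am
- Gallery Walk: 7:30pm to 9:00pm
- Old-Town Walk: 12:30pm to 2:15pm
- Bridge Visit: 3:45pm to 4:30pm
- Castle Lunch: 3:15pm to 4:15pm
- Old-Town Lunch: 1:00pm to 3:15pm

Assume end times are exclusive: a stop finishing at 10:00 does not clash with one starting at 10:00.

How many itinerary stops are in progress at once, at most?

Sort all start/end points and keep a running count:
7:30am start Park Transfer → 1
9:00am end Park Transfer → 0
12:30pm start Old-Town Walk → 1
1:00pm start Old-Town Lunch → 2
2:15pm end Old-Town Walk → 1
3:15pm end Old-Town Lunch → 0
3:15pm start Castle Lunch → 1
3:45pm start Bridge Visit → 2
4:15pm end Castle Lunch → 1
4:30pm end Bridge Visit → 0
7:30pm start Gallery Walk → 1
9:00pm end Gallery Walk → 0
Peak is 2, at 1:00pm (Old-Town Lunch, Old-Town Walk).

2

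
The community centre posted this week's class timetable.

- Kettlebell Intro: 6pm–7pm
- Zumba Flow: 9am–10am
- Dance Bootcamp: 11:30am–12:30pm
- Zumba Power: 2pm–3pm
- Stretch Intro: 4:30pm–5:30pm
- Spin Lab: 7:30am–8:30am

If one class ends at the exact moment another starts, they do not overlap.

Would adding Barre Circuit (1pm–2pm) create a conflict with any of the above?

Spin Lab: ends 8:30am at or before Barre Circuit starts 1pm → clear.
Zumba Flow: ends 10am at or before Barre Circuit starts 1pm → clear.
Dance Bootcamp: ends 12:30pm at or before Barre Circuit starts 1pm → clear.
Zumba Power: starts 2pm at or after Barre Circuit ends 2pm → clear.
Stretch Intro: starts 4:30pm at or after Barre Circuit ends 2pm → clear.
Kettlebell Intro: starts 6pm at or after Barre Circuit ends 2pm → clear.

No — it doesn't clash with anything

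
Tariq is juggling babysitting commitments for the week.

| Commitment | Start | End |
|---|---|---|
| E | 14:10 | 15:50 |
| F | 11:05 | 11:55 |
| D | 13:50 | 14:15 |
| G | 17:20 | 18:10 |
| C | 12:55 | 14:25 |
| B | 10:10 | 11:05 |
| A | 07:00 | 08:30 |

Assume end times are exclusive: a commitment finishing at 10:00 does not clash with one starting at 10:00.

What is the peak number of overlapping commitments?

Walk through starts and ends in time order (an end at T is processed before a start at T):
07:00 start A → 1
08:30 end A → 0
10:10 start B → 1
11:05 end B → 0
11:05 start F → 1
11:55 end F → 0
12:55 start C → 1
13:50 start D → 2
14:10 start E → 3
14:15 end D → 2
14:25 end C → 1
15:50 end E → 0
17:20 start G → 1
18:10 end G → 0
Peak is 3, at 14:10 (C, D, E).

3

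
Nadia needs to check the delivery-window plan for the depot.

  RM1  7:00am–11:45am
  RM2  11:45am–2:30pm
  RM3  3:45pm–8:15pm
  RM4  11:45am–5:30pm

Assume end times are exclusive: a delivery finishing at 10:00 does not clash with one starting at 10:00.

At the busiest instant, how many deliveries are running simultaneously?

Sort all start/end points and keep a running count:
7:00am start RM1 → 1
11:45am end RM1 → 0
11:45am start RM2 → 1
11:45am start RM4 → 2
2:30pm end RM2 → 1
3:45pm start RM3 → 2
5:30pm end RM4 → 1
8:15pm end RM3 → 0
Peak is 2, at 11:45am (RM2, RM4).

2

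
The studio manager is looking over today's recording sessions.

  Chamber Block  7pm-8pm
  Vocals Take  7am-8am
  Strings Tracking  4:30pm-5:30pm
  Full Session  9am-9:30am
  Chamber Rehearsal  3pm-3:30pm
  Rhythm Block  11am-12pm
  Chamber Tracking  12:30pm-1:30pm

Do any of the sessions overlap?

No

Two intervals overlap when each starts before the other ends.
Sorted by start: Vocals Take, Full Session, Rhythm Block, Chamber Tracking, Chamber Rehearsal, Strings Tracking, Chamber Block.
Full Session starts after Vocals Take ends; Vocals Take is clear from here.
Rhythm Block starts after Full Session ends; Full Session is clear from here.
Chamber Tracking starts after Rhythm Block ends; Rhythm Block is clear from here.
Chamber Rehearsal starts after Chamber Tracking ends; Chamber Tracking is clear from here.
Strings Tracking starts after Chamber Rehearsal ends; Chamber Rehearsal is clear from here.
Chamber Block starts after Strings Tracking ends.
Every pair is clear; the schedule has no overlaps.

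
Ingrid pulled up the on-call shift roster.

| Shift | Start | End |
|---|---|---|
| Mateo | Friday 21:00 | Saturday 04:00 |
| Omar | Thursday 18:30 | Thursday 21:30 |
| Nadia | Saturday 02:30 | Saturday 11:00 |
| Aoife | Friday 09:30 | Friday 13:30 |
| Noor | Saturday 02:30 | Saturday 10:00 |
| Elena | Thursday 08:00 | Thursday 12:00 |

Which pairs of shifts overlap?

Check each pair: they overlap iff neither finishes before the other starts.
Sorted by start: Elena, Omar, Aoife, Mateo, Nadia, Noor.
Omar starts after Elena ends, so Elena has no further overlaps.
Aoife starts after Omar ends, so Omar has no further overlaps.
Mateo starts after Aoife ends, so Aoife has no further overlaps.
Nadia starts before Mateo ends → Mateo and Nadia overlap.
Noor starts before Mateo ends → Mateo and Noor overlap.
Noor starts before Nadia ends → Nadia and Noor overlap.

Mateo & Nadia, Mateo & Noor, Nadia & Noor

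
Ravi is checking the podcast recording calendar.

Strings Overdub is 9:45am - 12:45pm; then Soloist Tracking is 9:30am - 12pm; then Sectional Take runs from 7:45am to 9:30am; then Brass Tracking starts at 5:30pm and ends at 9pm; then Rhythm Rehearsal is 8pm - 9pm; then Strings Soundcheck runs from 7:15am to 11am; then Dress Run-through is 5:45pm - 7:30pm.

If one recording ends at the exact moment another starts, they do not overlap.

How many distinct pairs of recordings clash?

6

Sorted by start: Strings Soundcheck, Sectional Take, Soloist Tracking, Strings Overdub, Brass Tracking, Dress Run-through, Rhythm Rehearsal.
Sectional Take starts before Strings Soundcheck ends → Strings Soundcheck and Sectional Take overlap.
Soloist Tracking starts before Strings Soundcheck ends → Strings Soundcheck and Soloist Tracking overlap.
Strings Overdub starts before Strings Soundcheck ends → Strings Soundcheck and Strings Overdub overlap.
Brass Tracking starts after Strings Soundcheck ends — done with Strings Soundcheck.
Soloist Tracking starts exactly when Sectional Take ends (back-to-back, no overlap) — done with Sectional Take.
Strings Overdub starts before Soloist Tracking ends → Soloist Tracking and Strings Overdub overlap.
Brass Tracking starts after Soloist Tracking ends — done with Soloist Tracking.
Brass Tracking starts after Strings Overdub ends — done with Strings Overdub.
Dress Run-through starts before Brass Tracking ends → Brass Tracking and Dress Run-through overlap.
Rhythm Rehearsal starts before Brass Tracking ends → Brass Tracking and Rhythm Rehearsal overlap.
Rhythm Rehearsal starts after Dress Run-through ends.
Overlapping pairs: Brass Tracking & Dress Run-through, Brass Tracking & Rhythm Rehearsal, Sectional Take & Strings Soundcheck, Soloist Tracking & Strings Overdub, Soloist Tracking & Strings Soundcheck, Strings Overdub & Strings Soundcheck — 6 in total.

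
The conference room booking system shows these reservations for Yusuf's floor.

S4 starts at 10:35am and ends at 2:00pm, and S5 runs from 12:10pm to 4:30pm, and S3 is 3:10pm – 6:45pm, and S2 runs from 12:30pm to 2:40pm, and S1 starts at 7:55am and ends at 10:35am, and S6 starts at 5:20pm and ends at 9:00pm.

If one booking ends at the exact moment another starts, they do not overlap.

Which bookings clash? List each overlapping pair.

S2 & S4, S2 & S5, S3 & S5, S3 & S6, S4 & S5

Sorted by start: S1, S4, S5, S2, S3, S6.
S4 starts exactly when S1 ends (back-to-back, no overlap), so S1 has no further overlaps.
S5 starts before S4 ends → S4 and S5 overlap.
S2 starts before S4 ends → S4 and S2 overlap.
S3 starts after S4 ends, so S4 has no further overlaps.
S2 starts before S5 ends → S5 and S2 overlap.
S3 starts before S5 ends → S5 and S3 overlap.
S6 starts after S5 ends.
S3 starts after S2 ends, so S2 has no further overlaps.
S6 starts before S3 ends → S3 and S6 overlap.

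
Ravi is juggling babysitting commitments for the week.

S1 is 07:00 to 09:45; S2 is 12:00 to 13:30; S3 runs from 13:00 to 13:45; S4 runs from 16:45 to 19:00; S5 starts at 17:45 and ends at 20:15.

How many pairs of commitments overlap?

2

Sorted by start: S1, S2, S3, S4, S5.
S2 starts after S1 ends — done with S1.
S3 starts before S2 ends → S2 and S3 overlap.
S4 starts after S2 ends — done with S2.
S4 starts after S3 ends — done with S3.
S5 starts before S4 ends → S4 and S5 overlap.
Overlapping pairs: S2 & S3, S4 & S5 — 2 in total.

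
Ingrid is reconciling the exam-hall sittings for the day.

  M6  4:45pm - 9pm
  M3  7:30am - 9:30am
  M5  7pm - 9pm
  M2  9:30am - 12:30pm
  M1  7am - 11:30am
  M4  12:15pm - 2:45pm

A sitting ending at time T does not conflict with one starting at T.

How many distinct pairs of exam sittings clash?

Sorted by start: M1, M3, M2, M4, M6, M5.
M3 starts before M1 ends → M1 and M3 overlap.
M2 starts before M1 ends → M1 and M2 overlap.
M4 starts after M1 ends — done with M1.
M2 starts exactly when M3 ends (back-to-back, no overlap) — done with M3.
M4 starts before M2 ends → M2 and M4 overlap.
M6 starts after M2 ends — done with M2.
M6 starts after M4 ends — done with M4.
M5 starts before M6 ends → M6 and M5 overlap.
Overlapping pairs: M1 & M2, M1 & M3, M2 & M4, M5 & M6 — 4 in total.

4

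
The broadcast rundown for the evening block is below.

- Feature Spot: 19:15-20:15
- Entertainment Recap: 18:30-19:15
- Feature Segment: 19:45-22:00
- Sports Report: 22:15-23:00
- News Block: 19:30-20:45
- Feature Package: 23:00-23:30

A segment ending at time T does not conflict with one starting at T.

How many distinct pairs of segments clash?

3

Check each pair: they overlap iff neither finishes before the other starts.
Sorted by start: Entertainment Recap, Feature Spot, News Block, Feature Segment, Sports Report, Feature Package.
Feature Spot starts exactly when Entertainment Recap ends (back-to-back, no overlap); Entertainment Recap is clear from here.
News Block starts before Feature Spot ends → Feature Spot and News Block overlap.
Feature Segment starts before Feature Spot ends → Feature Spot and Feature Segment overlap.
Sports Report starts after Feature Spot ends; Feature Spot is clear from here.
Feature Segment starts before News Block ends → News Block and Feature Segment overlap.
Sports Report starts after News Block ends; News Block is clear from here.
Sports Report starts after Feature Segment ends; Feature Segment is clear from here.
Feature Package starts exactly when Sports Report ends (back-to-back, no overlap).
Overlapping pairs: Feature Segment & Feature Spot, Feature Segment & News Block, Feature Spot & News Block — 3 in total.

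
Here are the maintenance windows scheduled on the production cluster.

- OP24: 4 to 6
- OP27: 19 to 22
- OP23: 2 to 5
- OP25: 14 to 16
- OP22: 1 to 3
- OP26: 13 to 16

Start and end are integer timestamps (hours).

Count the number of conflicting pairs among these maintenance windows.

3

Sorted by start: OP22, OP23, OP24, OP26, OP25, OP27.
OP23 starts before OP22 ends → OP22 and OP23 overlap.
OP24 starts after OP22 ends, so OP22 has no further overlaps.
OP24 starts before OP23 ends → OP23 and OP24 overlap.
OP26 starts after OP23 ends, so OP23 has no further overlaps.
OP26 starts after OP24 ends, so OP24 has no further overlaps.
OP25 starts before OP26 ends → OP26 and OP25 overlap.
OP27 starts after OP26 ends.
OP27 starts after OP25 ends.
Overlapping pairs: OP22 & OP23, OP23 & OP24, OP25 & OP26 — 3 in total.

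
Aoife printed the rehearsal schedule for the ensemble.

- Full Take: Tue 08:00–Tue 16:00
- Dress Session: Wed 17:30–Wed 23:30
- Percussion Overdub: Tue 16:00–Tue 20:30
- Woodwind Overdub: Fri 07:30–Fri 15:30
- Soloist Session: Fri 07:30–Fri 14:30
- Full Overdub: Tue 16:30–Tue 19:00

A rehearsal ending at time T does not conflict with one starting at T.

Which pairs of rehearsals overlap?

Full Overdub & Percussion Overdub, Soloist Session & Woodwind Overdub

Two intervals overlap when each starts before the other ends.
Sorted by start: Full Take, Percussion Overdub, Full Overdub, Dress Session, Woodwind Overdub, Soloist Session.
Percussion Overdub starts exactly when Full Take ends (back-to-back, no overlap), so nothing later overlaps Full Take either.
Full Overdub starts before Percussion Overdub ends → Percussion Overdub and Full Overdub overlap.
Dress Session starts after Percussion Overdub ends, so nothing later overlaps Percussion Overdub either.
Dress Session starts after Full Overdub ends, so nothing later overlaps Full Overdub either.
Woodwind Overdub starts after Dress Session ends, so nothing later overlaps Dress Session either.
Soloist Session starts before Woodwind Overdub ends → Woodwind Overdub and Soloist Session overlap.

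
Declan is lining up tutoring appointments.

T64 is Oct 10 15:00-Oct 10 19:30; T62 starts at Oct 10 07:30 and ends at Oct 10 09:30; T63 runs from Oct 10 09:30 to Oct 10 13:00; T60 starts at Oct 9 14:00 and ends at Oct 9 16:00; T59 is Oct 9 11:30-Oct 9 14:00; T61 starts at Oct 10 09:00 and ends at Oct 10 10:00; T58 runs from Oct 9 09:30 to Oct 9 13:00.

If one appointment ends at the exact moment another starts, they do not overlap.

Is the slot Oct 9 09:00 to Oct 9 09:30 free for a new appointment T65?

Yes — the slot is free

T58: starts Oct 9 09:30 at or after T65 ends Oct 9 09:30 → clear.
T59: starts Oct 9 11:30 at or after T65 ends Oct 9 09:30 → clear.
T60: starts Oct 9 14:00 at or after T65 ends Oct 9 09:30 → clear.
T62: starts Oct 10 07:30 at or after T65 ends Oct 9 09:30 → clear.
T61: starts Oct 10 09:00 at or after T65 ends Oct 9 09:30 → clear.
T63: starts Oct 10 09:30 at or after T65 ends Oct 9 09:30 → clear.
T64: starts Oct 10 15:00 at or after T65 ends Oct 9 09:30 → clear.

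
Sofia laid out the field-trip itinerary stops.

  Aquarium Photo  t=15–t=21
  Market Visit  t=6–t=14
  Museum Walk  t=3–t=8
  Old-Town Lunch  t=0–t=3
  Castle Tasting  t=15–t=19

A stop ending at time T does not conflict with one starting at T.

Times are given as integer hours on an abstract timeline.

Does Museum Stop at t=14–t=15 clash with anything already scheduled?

No — it doesn't clash with anything

Old-Town Lunch: ends t=3 at or before Museum Stop starts t=14 → clear.
Museum Walk: ends t=8 at or before Museum Stop starts t=14 → clear.
Market Visit: ends t=14 at or before Museum Stop starts t=14 → clear.
Castle Tasting: starts t=15 at or after Museum Stop ends t=15 → clear.
Aquarium Photo: starts t=15 at or after Museum Stop ends t=15 → clear.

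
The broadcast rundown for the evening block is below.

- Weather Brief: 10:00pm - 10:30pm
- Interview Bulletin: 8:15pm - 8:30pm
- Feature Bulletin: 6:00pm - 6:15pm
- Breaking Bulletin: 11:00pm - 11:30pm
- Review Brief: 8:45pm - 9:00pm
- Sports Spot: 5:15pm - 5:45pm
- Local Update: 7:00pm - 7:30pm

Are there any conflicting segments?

Sorted by start: Sports Spot, Feature Bulletin, Local Update, Interview Bulletin, Review Brief, Weather Brief, Breaking Bulletin.
Feature Bulletin starts after Sports Spot ends — done with Sports Spot.
Local Update starts after Feature Bulletin ends — done with Feature Bulletin.
Interview Bulletin starts after Local Update ends — done with Local Update.
Review Brief starts after Interview Bulletin ends — done with Interview Bulletin.
Weather Brief starts after Review Brief ends — done with Review Brief.
Breaking Bulletin starts after Weather Brief ends.
Every pair is clear; the schedule has no overlaps.

No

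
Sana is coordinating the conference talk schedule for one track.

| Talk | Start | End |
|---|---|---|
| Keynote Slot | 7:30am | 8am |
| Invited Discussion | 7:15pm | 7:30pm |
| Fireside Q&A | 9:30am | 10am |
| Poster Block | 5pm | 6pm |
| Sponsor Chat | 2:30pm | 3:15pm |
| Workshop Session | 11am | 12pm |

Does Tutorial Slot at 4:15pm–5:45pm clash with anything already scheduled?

Keynote Slot: ends 8am at or before Tutorial Slot starts 4:15pm → clear.
Fireside Q&A: ends 10am at or before Tutorial Slot starts 4:15pm → clear.
Workshop Session: ends 12pm at or before Tutorial Slot starts 4:15pm → clear.
Sponsor Chat: ends 3:15pm at or before Tutorial Slot starts 4:15pm → clear.
Poster Block: starts 5pm before Tutorial Slot ends 5:45pm, and ends 6pm after Tutorial Slot starts 4:15pm → overlap.
Invited Discussion: starts 7:15pm at or after Tutorial Slot ends 5:45pm → clear.
Tutorial Slot overlaps Poster Block.

Yes — it overlaps Poster Block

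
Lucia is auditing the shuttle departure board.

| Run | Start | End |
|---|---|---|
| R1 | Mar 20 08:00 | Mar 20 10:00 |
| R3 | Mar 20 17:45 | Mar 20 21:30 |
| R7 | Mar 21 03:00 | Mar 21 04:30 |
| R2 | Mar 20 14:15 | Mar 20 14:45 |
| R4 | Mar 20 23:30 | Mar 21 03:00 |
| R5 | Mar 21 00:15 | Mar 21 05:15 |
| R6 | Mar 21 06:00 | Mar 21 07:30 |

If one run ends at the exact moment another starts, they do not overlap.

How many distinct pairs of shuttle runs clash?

Check each pair: they overlap iff neither finishes before the other starts.
Sorted by start: R1, R2, R3, R4, R5, R7, R6.
R2 starts after R1 ends — done with R1.
R3 starts after R2 ends — done with R2.
R4 starts after R3 ends — done with R3.
R5 starts before R4 ends → R4 and R5 overlap.
R7 starts exactly when R4 ends (back-to-back, no overlap) — done with R4.
R7 starts before R5 ends → R5 and R7 overlap.
R6 starts after R5 ends.
R6 starts after R7 ends.
Overlapping pairs: R4 & R5, R5 & R7 — 2 in total.

2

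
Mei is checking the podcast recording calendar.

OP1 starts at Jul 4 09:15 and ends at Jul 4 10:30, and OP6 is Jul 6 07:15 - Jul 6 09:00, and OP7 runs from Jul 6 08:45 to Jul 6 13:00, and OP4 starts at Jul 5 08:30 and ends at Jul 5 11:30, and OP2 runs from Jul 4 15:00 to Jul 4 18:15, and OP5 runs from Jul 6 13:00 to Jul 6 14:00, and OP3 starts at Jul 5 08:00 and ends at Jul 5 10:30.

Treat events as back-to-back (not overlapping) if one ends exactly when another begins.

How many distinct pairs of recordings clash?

Sorted by start: OP1, OP2, OP3, OP4, OP6, OP7, OP5.
OP2 starts after OP1 ends, so nothing later overlaps OP1 either.
OP3 starts after OP2 ends, so nothing later overlaps OP2 either.
OP4 starts before OP3 ends → OP3 and OP4 overlap.
OP6 starts after OP3 ends, so nothing later overlaps OP3 either.
OP6 starts after OP4 ends, so nothing later overlaps OP4 either.
OP7 starts before OP6 ends → OP6 and OP7 overlap.
OP5 starts after OP6 ends.
OP5 starts exactly when OP7 ends (back-to-back, no overlap).
Overlapping pairs: OP3 & OP4, OP6 & OP7 — 2 in total.

2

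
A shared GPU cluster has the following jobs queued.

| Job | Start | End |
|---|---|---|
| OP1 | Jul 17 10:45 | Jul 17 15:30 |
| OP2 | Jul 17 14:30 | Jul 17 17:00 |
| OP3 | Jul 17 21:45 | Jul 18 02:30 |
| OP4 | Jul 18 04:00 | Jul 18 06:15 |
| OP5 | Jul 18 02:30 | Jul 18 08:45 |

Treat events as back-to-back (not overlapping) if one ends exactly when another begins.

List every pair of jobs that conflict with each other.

Two intervals overlap when each starts before the other ends.
Sorted by start: OP1, OP2, OP3, OP5, OP4.
OP2 starts before OP1 ends → OP1 and OP2 overlap.
OP3 starts after OP1 ends, so nothing later overlaps OP1 either.
OP3 starts after OP2 ends, so nothing later overlaps OP2 either.
OP5 starts exactly when OP3 ends (back-to-back, no overlap), so nothing later overlaps OP3 either.
OP4 starts before OP5 ends → OP5 and OP4 overlap.

OP1 & OP2, OP4 & OP5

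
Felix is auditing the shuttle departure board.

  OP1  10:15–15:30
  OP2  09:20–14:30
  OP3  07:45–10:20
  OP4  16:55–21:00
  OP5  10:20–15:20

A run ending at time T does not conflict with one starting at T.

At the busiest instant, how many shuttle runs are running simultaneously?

Sweep the timeline, counting +1 at each start and −1 at each end (ends before starts at a tie):
07:45 start OP3 → 1
09:20 start OP2 → 2
10:15 start OP1 → 3
10:20 end OP3 → 2
10:20 start OP5 → 3
14:30 end OP2 → 2
15:20 end OP5 → 1
15:30 end OP1 → 0
16:55 start OP4 → 1
21:00 end OP4 → 0
Peak is 3, at 10:15 (OP1, OP2, OP3).

3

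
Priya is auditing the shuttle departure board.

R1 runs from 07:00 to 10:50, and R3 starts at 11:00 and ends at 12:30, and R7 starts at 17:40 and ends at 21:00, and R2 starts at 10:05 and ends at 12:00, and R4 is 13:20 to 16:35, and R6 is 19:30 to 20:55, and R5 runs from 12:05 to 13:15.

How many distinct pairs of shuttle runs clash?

Two intervals overlap when each starts before the other ends.
Sorted by start: R1, R2, R3, R5, R4, R7, R6.
R2 starts before R1 ends → R1 and R2 overlap.
R3 starts after R1 ends — done with R1.
R3 starts before R2 ends → R2 and R3 overlap.
R5 starts after R2 ends — done with R2.
R5 starts before R3 ends → R3 and R5 overlap.
R4 starts after R3 ends — done with R3.
R4 starts after R5 ends — done with R5.
R7 starts after R4 ends — done with R4.
R6 starts before R7 ends → R7 and R6 overlap.
Overlapping pairs: R1 & R2, R2 & R3, R3 & R5, R6 & R7 — 4 in total.

4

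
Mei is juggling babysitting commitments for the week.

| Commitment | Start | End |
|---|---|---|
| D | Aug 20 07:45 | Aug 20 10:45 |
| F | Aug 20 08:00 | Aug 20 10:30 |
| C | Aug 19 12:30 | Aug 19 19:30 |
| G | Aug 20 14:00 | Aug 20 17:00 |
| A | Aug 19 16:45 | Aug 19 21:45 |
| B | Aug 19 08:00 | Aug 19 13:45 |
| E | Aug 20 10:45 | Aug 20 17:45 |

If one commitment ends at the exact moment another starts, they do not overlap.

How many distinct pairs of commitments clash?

4

Check each pair: they overlap iff neither finishes before the other starts.
Sorted by start: B, C, A, D, F, E, G.
C starts before B ends → B and C overlap.
A starts after B ends, so nothing later overlaps B either.
A starts before C ends → C and A overlap.
D starts after C ends, so nothing later overlaps C either.
D starts after A ends, so nothing later overlaps A either.
F starts before D ends → D and F overlap.
E starts exactly when D ends (back-to-back, no overlap), so nothing later overlaps D either.
E starts after F ends, so nothing later overlaps F either.
G starts before E ends → E and G overlap.
Overlapping pairs: A & C, B & C, D & F, E & G — 4 in total.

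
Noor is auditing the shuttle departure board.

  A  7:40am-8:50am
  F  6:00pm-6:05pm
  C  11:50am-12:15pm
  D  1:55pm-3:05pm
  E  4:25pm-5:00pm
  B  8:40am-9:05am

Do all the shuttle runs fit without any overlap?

No

Sorted by start: A, B, C, D, E, F.
B starts before A ends → A and B overlap.
That's a conflict, so the schedule is not conflict-free.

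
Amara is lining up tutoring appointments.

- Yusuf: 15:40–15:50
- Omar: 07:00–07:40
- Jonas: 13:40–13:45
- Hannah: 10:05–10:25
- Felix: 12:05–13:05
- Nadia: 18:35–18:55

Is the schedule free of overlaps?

Check each pair: they overlap iff neither finishes before the other starts.
Sorted by start: Omar, Hannah, Felix, Jonas, Yusuf, Nadia.
Hannah starts after Omar ends; Omar is clear from here.
Felix starts after Hannah ends; Hannah is clear from here.
Jonas starts after Felix ends; Felix is clear from here.
Yusuf starts after Jonas ends; Jonas is clear from here.
Nadia starts after Yusuf ends.
Every pair is clear; the schedule has no overlaps.

Yes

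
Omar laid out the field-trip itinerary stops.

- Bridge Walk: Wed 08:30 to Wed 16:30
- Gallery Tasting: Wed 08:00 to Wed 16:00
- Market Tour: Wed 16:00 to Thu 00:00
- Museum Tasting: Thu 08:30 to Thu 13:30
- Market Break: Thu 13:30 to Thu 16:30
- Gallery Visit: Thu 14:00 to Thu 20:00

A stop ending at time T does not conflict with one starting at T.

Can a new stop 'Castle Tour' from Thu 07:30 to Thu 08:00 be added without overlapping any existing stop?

Yes — the slot is free

Gallery Tasting: ends Wed 16:00 at or before Castle Tour starts Thu 07:30 → clear.
Bridge Walk: ends Wed 16:30 at or before Castle Tour starts Thu 07:30 → clear.
Market Tour: ends Thu 00:00 at or before Castle Tour starts Thu 07:30 → clear.
Museum Tasting: starts Thu 08:30 at or after Castle Tour ends Thu 08:00 → clear.
Market Break: starts Thu 13:30 at or after Castle Tour ends Thu 08:00 → clear.
Gallery Visit: starts Thu 14:00 at or after Castle Tour ends Thu 08:00 → clear.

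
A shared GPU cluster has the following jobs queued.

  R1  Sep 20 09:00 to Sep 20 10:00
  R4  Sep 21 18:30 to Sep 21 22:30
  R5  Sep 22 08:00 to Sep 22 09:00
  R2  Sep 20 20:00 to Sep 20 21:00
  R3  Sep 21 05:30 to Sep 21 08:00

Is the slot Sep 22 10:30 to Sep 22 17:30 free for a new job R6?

R1: ends Sep 20 10:00 at or before R6 starts Sep 22 10:30 → clear.
R2: ends Sep 20 21:00 at or before R6 starts Sep 22 10:30 → clear.
R3: ends Sep 21 08:00 at or before R6 starts Sep 22 10:30 → clear.
R4: ends Sep 21 22:30 at or before R6 starts Sep 22 10:30 → clear.
R5: ends Sep 22 09:00 at or before R6 starts Sep 22 10:30 → clear.

Yes — the slot is free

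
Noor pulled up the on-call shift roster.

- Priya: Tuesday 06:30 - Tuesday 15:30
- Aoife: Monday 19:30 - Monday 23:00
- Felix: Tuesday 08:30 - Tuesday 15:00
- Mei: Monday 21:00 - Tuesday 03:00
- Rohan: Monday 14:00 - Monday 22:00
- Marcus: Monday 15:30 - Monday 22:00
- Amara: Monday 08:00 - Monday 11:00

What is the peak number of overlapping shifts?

Sweep the timeline, counting +1 at each start and −1 at each end (ends before starts at a tie):
Monday 08:00 start Amara → 1
Monday 11:00 end Amara → 0
Monday 14:00 start Rohan → 1
Monday 15:30 start Marcus → 2
Monday 19:30 start Aoife → 3
Monday 21:00 start Mei → 4
Monday 22:00 end Marcus → 3
Monday 22:00 end Rohan → 2
Monday 23:00 end Aoife → 1
Tuesday 03:00 end Mei → 0
Tuesday 06:30 start Priya → 1
Tuesday 08:30 start Felix → 2
Tuesday 15:00 end Felix → 1
Tuesday 15:30 end Priya → 0
Peak is 4, at Monday 21:00 (Aoife, Marcus, Mei, Rohan).

4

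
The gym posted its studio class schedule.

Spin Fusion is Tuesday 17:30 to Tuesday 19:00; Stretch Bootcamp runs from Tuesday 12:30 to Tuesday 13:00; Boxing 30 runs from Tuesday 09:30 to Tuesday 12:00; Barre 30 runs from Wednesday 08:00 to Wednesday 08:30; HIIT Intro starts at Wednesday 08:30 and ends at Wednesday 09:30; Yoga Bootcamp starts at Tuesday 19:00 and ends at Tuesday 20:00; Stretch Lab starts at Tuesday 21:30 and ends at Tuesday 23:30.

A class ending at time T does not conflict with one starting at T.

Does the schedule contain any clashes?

No

Check each pair: they overlap iff neither finishes before the other starts.
Sorted by start: Boxing 30, Stretch Bootcamp, Spin Fusion, Yoga Bootcamp, Stretch Lab, Barre 30, HIIT Intro.
Stretch Bootcamp starts after Boxing 30 ends; Boxing 30 is clear from here.
Spin Fusion starts after Stretch Bootcamp ends; Stretch Bootcamp is clear from here.
Yoga Bootcamp starts exactly when Spin Fusion ends (back-to-back, no overlap); Spin Fusion is clear from here.
Stretch Lab starts after Yoga Bootcamp ends; Yoga Bootcamp is clear from here.
Barre 30 starts after Stretch Lab ends; Stretch Lab is clear from here.
HIIT Intro starts exactly when Barre 30 ends (back-to-back, no overlap).
Every pair is clear; the schedule has no overlaps.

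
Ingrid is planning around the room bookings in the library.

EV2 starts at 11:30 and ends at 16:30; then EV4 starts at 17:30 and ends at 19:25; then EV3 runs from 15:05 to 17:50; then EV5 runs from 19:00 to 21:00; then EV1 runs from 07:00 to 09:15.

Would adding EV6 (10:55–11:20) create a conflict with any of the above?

No — it doesn't clash with anything

EV1: ends 09:15 at or before EV6 starts 10:55 → clear.
EV2: starts 11:30 at or after EV6 ends 11:20 → clear.
EV3: starts 15:05 at or after EV6 ends 11:20 → clear.
EV4: starts 17:30 at or after EV6 ends 11:20 → clear.
EV5: starts 19:00 at or after EV6 ends 11:20 → clear.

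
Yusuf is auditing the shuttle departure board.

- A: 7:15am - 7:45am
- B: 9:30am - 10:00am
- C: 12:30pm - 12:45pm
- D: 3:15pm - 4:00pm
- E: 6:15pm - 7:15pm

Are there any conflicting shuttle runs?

No

Check each pair: they overlap iff neither finishes before the other starts.
Sorted by start: A, B, C, D, E.
B starts after A ends; A is clear from here.
C starts after B ends; B is clear from here.
D starts after C ends; C is clear from here.
E starts after D ends.
Every pair is clear; the schedule has no overlaps.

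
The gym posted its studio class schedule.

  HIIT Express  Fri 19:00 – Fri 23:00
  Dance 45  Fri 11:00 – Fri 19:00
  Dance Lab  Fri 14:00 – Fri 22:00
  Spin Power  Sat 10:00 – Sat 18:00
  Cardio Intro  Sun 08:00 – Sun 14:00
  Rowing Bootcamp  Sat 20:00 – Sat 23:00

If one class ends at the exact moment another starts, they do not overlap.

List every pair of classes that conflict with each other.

Dance 45 & Dance Lab, Dance Lab & HIIT Express

Sorted by start: Dance 45, Dance Lab, HIIT Express, Spin Power, Rowing Bootcamp, Cardio Intro.
Dance Lab starts before Dance 45 ends → Dance 45 and Dance Lab overlap.
HIIT Express starts exactly when Dance 45 ends (back-to-back, no overlap) — done with Dance 45.
HIIT Express starts before Dance Lab ends → Dance Lab and HIIT Express overlap.
Spin Power starts after Dance Lab ends — done with Dance Lab.
Spin Power starts after HIIT Express ends — done with HIIT Express.
Rowing Bootcamp starts after Spin Power ends — done with Spin Power.
Cardio Intro starts after Rowing Bootcamp ends.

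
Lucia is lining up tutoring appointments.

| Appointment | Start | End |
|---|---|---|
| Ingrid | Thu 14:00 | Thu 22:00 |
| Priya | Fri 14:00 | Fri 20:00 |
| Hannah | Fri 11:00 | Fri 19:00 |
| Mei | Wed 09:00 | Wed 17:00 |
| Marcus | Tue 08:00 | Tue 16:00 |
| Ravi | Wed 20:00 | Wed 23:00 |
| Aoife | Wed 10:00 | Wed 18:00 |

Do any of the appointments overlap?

Sorted by start: Marcus, Mei, Aoife, Ravi, Ingrid, Hannah, Priya.
Mei starts after Marcus ends, so Marcus has no further overlaps.
Aoife starts before Mei ends → Mei and Aoife overlap.
That's a conflict, so the schedule is not conflict-free.

Yes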